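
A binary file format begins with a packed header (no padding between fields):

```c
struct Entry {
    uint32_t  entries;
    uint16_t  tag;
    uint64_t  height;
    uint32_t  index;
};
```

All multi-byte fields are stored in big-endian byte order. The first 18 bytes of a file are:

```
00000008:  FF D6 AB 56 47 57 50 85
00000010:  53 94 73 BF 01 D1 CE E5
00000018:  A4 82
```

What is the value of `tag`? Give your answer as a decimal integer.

18263

`tag` follows `entries` (4 bytes), so it starts at byte offset 4 and occupies 2 bytes.
Bytes at offsets 4..5: 47 57.
Big-endian: lowest address holds the most-significant byte.
The bytes are already most-significant first: 0x4757.
0x4757 = 18263.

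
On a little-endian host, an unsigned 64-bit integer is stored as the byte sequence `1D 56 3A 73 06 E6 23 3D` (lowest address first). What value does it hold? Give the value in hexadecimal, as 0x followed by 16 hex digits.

0x3D23E606733A561D

In little-endian order the low byte comes first in memory.
Reassemble most-significant byte first: 3D 23 E6 06 73 3A 56 1D → 0x3D23E606733A561D.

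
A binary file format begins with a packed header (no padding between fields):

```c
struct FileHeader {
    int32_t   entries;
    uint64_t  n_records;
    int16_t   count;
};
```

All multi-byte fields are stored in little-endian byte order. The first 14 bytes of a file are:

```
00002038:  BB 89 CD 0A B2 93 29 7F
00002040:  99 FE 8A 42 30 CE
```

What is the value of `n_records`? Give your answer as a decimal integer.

`n_records` follows `entries` (4 bytes), so it starts at byte offset 4 and occupies 8 bytes.
Bytes at offsets 4..11: B2 93 29 7F 99 FE 8A 42.
In little-endian order the low byte comes first in memory.
Reassemble most-significant byte first: 42 8A FE 99 7F 29 93 B2 → 0x428AFE997F2993B2.
0x428AFE997F2993B2 = 4794924688506196914.

4794924688506196914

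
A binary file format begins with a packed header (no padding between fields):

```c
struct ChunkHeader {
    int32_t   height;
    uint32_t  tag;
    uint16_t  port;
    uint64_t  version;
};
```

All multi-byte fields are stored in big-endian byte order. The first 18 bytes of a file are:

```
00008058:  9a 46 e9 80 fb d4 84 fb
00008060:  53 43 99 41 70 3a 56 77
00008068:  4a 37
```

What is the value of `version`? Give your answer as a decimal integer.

`version` follows `height` (4 B), `tag` (4 B), `port` (2 B), so it starts at offset 4 + 4 + 2 = 10 and occupies 8 bytes.
Bytes at offsets 10..17: 99 41 70 3A 56 77 4A 37.
Big-endian stores the most-significant byte at the lowest address.
The bytes are already most-significant first: 0x9941703A56774A37.
0x9941703A56774A37 = 11043231157150239287.

11043231157150239287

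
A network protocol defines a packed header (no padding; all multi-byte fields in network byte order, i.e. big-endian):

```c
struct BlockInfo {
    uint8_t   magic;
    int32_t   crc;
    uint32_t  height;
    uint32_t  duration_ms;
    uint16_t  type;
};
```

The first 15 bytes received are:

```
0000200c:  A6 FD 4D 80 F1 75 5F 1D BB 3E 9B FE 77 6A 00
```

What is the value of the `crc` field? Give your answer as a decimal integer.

`crc` follows `magic` (1 byte), so it starts at byte offset 1 and occupies 4 bytes.
Bytes at offsets 1..4: FD 4D 80 F1.
Big-endian stores the most-significant byte at the lowest address.
The bytes are already most-significant first: 0xFD4D80F1.
Top bit is set, so as a signed 32-bit value this is 0xFD4D80F1 − 2^32 = -45252367.

-45252367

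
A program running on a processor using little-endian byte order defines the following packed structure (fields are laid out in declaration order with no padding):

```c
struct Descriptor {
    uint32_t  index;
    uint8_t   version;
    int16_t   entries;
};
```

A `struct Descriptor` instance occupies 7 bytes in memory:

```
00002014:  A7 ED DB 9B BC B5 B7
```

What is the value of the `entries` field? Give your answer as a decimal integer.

`entries` follows `index` (4 B), `version` (1 B), so it starts at offset 4 + 1 = 5 and occupies 2 bytes.
Bytes at offsets 5..6: B5 B7.
Little-endian stores the least-significant byte at the lowest address.
Reassemble most-significant byte first: B7 B5 → 0xB7B5.
Top bit is set, so as a signed 16-bit value this is 0xB7B5 − 2^16 = -18507.

-18507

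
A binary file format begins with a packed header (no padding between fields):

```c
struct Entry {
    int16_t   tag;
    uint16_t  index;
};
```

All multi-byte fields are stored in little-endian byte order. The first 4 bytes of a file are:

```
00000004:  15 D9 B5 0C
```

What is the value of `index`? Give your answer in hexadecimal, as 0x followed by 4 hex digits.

`index` follows `tag` (2 bytes), so it starts at byte offset 2 and occupies 2 bytes.
Bytes at offsets 2..3: B5 0C.
Little-endian stores the least-significant byte at the lowest address.
Reassemble most-significant byte first: 0C B5 → 0x0CB5.

0x0CB5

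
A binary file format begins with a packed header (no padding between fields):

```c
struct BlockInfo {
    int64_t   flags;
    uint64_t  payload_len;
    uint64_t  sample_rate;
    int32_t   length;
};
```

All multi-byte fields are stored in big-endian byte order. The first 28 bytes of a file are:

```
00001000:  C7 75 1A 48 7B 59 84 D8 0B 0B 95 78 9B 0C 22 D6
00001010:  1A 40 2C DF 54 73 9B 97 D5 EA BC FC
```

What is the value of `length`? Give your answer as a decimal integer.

-706036484

`length` follows `flags` (8 B), `payload_len` (8 B), `sample_rate` (8 B), so it starts at offset 8 + 8 + 8 = 24 and occupies 4 bytes.
Bytes at offsets 24..27: D5 EA BC FC.
Big-endian stores the most-significant byte at the lowest address.
The bytes are already most-significant first: 0xD5EABCFC.
Top bit is set, so as a signed 32-bit value this is 0xD5EABCFC − 2^32 = -706036484.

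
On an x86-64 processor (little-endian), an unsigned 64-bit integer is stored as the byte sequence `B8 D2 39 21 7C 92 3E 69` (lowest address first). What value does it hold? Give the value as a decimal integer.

Little-endian: lowest address holds the least-significant byte.
Reassemble most-significant byte first: 69 3E 92 7C 21 39 D2 B8 → 0x693E927C2139D2B8.
0x693E927C2139D2B8 = 7583659884369531576.

7583659884369531576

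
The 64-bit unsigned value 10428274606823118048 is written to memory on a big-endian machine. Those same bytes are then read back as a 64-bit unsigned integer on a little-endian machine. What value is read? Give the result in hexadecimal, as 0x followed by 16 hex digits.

10428274606823118048 in 64-bit hexadecimal is 0x90B8AC80E7EB14E0.
Stored big-endian, the bytes at ascending addresses are 90 B8 AC 80 E7 EB 14 E0.
Read back as little-endian, the first byte is least significant, giving 0xE014EBE780ACB890.

0xE014EBE780ACB890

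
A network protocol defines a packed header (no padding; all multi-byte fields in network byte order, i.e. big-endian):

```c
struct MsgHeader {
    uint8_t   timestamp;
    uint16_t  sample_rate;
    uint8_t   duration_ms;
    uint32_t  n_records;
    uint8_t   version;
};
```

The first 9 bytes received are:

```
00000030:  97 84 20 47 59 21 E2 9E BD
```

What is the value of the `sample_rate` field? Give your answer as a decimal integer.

`sample_rate` follows `timestamp` (1 byte), so it starts at byte offset 1 and occupies 2 bytes.
Bytes at offsets 1..2: 84 20.
Big-endian: lowest address holds the most-significant byte.
The bytes are already most-significant first: 0x8420.
0x8420 = 33824.

33824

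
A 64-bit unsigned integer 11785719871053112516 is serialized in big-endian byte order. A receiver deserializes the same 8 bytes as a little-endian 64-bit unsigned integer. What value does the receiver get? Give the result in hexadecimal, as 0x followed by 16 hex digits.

0xC4246280C7498FA3

11785719871053112516 in 64-bit hexadecimal is 0xA38F49C7806224C4.
Stored big-endian, the bytes at ascending addresses are A3 8F 49 C7 80 62 24 C4.
Read back as little-endian, the first byte is least significant, giving 0xC4246280C7498FA3.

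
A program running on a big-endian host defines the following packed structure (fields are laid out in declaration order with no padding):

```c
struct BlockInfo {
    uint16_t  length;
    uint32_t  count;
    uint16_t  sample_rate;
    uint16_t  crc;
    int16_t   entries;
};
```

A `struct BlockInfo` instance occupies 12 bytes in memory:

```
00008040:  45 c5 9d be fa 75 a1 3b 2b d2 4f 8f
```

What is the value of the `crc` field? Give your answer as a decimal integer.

11218

`crc` follows `length` (2 B), `count` (4 B), `sample_rate` (2 B), so it starts at offset 2 + 4 + 2 = 8 and occupies 2 bytes.
Bytes at offsets 8..9: 2B D2.
Big-endian stores the most-significant byte at the lowest address.
The bytes are already most-significant first: 0x2BD2.
0x2BD2 = 11218.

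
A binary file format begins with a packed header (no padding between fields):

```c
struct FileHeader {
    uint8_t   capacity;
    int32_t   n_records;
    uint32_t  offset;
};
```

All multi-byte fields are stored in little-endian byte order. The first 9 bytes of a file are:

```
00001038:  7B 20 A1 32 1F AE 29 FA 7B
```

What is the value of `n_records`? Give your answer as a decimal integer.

`n_records` follows `capacity` (1 byte), so it starts at byte offset 1 and occupies 4 bytes.
Bytes at offsets 1..4: 20 A1 32 1F.
Little-endian stores the least-significant byte at the lowest address.
Reassemble most-significant byte first: 1F 32 A1 20 → 0x1F32A120.
0x1F32A120 = 523411744.

523411744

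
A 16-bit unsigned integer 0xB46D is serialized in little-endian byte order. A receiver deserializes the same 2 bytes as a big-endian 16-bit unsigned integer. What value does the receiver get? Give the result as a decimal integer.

28084

Stored little-endian, the bytes at ascending addresses are 6D B4.
Read back as big-endian, the last byte is least significant, giving 0x6DB4.
0x6DB4 = 28084.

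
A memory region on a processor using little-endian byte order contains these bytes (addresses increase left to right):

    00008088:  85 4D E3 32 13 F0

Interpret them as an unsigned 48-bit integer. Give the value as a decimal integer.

In little-endian order the low byte comes first in memory.
Reassemble most-significant byte first: F0 13 32 E3 4D 85 → 0xF01332E34D85.
0xF01332E34D85 = 263965248802181.

263965248802181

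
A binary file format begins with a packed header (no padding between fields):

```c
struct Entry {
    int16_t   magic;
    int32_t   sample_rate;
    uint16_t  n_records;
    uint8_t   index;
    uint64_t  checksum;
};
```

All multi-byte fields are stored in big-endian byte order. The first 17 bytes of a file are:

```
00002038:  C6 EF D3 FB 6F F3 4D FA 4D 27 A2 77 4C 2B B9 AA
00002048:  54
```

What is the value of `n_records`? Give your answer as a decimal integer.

19962

`n_records` follows `magic` (2 B), `sample_rate` (4 B), so it starts at offset 2 + 4 = 6 and occupies 2 bytes.
Bytes at offsets 6..7: 4D FA.
In big-endian order the high byte comes first in memory.
The bytes are already most-significant first: 0x4DFA.
0x4DFA = 19962.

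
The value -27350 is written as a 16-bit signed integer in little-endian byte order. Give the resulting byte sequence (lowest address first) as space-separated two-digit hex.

2A 95

Two's complement of -27350 in 16 bits: 27350 = 0x6AD6; invert → 0x9529; add 1 → 0x952A.
Split into bytes (most-significant first): 95 2A.
Little-endian stores the least-significant byte at the lowest address.
So at ascending addresses the bytes are 2A 95.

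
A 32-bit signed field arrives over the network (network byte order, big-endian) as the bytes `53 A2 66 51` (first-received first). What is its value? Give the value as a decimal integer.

In big-endian order the high byte comes first in memory.
The bytes are already most-significant first: 0x53A26651.
0x53A26651 = 1403151953.

1403151953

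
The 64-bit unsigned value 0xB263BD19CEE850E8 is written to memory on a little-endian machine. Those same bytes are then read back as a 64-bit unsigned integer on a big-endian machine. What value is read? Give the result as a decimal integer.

Stored little-endian, the bytes at ascending addresses are E8 50 E8 CE 19 BD 63 B2.
Read back as big-endian, the last byte is least significant, giving 0xE850E8CE19BD63B2.
0xE850E8CE19BD63B2 = 16740135786828882866.

16740135786828882866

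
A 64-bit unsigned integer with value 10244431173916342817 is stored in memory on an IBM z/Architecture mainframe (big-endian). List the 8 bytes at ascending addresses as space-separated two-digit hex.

10244431173916342817 in hexadecimal, padded to 64 bits, is 0x8E2B87E01738BA21.
Split into bytes (most-significant first): 8E 2B 87 E0 17 38 BA 21.
Big-endian stores the most-significant byte at the lowest address.
So the memory order matches the most-significant-first order: 8E 2B 87 E0 17 38 BA 21.

8E 2B 87 E0 17 38 BA 21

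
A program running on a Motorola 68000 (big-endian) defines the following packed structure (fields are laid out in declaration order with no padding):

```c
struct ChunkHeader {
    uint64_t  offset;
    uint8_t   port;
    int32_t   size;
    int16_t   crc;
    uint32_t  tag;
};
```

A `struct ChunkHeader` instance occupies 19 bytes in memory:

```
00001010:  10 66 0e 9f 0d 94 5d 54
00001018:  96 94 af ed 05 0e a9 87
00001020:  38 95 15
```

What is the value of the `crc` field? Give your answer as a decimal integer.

`crc` follows `offset` (8 B), `port` (1 B), `size` (4 B), so it starts at offset 8 + 1 + 4 = 13 and occupies 2 bytes.
Bytes at offsets 13..14: 0E A9.
Big-endian stores the most-significant byte at the lowest address.
The bytes are already most-significant first: 0x0EA9.
0x0EA9 = 3753.

3753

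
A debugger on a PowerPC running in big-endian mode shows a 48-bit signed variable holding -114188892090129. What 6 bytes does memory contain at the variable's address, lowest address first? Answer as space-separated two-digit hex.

Two's complement of -114188892090129 in 48 bits: 114188892090129 = 0x67DAAC59AF11; invert → 0x982553A650EE; add 1 → 0x982553A650EF.
Split into bytes (most-significant first): 98 25 53 A6 50 EF.
In big-endian order the high byte comes first in memory.
So the memory order matches the most-significant-first order: 98 25 53 A6 50 EF.

98 25 53 A6 50 EF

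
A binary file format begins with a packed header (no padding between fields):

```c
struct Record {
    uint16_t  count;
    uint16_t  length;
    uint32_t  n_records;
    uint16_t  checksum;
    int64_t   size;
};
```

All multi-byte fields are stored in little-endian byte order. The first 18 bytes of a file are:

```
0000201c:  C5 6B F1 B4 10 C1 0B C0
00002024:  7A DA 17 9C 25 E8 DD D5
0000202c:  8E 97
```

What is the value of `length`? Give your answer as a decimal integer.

`length` follows `count` (2 bytes), so it starts at byte offset 2 and occupies 2 bytes.
Bytes at offsets 2..3: F1 B4.
Little-endian stores the least-significant byte at the lowest address.
Reassemble most-significant byte first: B4 F1 → 0xB4F1.
0xB4F1 = 46321.

46321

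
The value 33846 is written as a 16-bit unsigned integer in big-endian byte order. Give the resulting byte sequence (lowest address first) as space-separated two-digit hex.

84 36

33846 in hexadecimal, padded to 16 bits, is 0x8436.
Split into bytes (most-significant first): 84 36.
In big-endian order the high byte comes first in memory.
So the memory order matches the most-significant-first order: 84 36.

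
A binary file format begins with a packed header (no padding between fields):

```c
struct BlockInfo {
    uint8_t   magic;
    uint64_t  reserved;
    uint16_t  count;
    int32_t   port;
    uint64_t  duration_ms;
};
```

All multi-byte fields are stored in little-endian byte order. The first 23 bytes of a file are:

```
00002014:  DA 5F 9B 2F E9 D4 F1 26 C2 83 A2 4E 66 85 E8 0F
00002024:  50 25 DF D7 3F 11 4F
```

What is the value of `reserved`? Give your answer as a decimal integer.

13990135189220596575

`reserved` follows `magic` (1 byte), so it starts at byte offset 1 and occupies 8 bytes.
Bytes at offsets 1..8: 5F 9B 2F E9 D4 F1 26 C2.
Little-endian: lowest address holds the least-significant byte.
Reassemble most-significant byte first: C2 26 F1 D4 E9 2F 9B 5F → 0xC226F1D4E92F9B5F.
0xC226F1D4E92F9B5F = 13990135189220596575.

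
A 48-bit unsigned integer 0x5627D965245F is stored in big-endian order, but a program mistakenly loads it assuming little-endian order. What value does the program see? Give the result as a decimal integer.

104609932191574

Stored big-endian, the bytes at ascending addresses are 56 27 D9 65 24 5F.
Read back as little-endian, the first byte is least significant, giving 0x5F2465D92756.
0x5F2465D92756 = 104609932191574.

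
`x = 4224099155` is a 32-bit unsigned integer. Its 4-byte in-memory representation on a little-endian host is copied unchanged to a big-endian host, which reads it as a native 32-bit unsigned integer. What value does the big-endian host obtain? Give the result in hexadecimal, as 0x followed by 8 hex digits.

4224099155 in 32-bit hexadecimal is 0xFBC6A353.
Stored little-endian, the bytes at ascending addresses are 53 A3 C6 FB.
Read back as big-endian, the last byte is least significant, giving 0x53A3C6FB.

0x53A3C6FB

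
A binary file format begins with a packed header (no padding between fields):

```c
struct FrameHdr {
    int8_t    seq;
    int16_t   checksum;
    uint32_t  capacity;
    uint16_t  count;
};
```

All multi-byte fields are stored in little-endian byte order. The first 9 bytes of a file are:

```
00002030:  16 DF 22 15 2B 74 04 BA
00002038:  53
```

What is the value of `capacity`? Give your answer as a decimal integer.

74722069

`capacity` follows `seq` (1 B), `checksum` (2 B), so it starts at offset 1 + 2 = 3 and occupies 4 bytes.
Bytes at offsets 3..6: 15 2B 74 04.
In little-endian order the low byte comes first in memory.
Reassemble most-significant byte first: 04 74 2B 15 → 0x04742B15.
0x04742B15 = 74722069.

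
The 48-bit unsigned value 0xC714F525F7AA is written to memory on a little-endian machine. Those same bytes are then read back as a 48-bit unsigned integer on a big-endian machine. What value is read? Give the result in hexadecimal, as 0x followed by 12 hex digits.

Stored little-endian, the bytes at ascending addresses are AA F7 25 F5 14 C7.
Read back as big-endian, the last byte is least significant, giving 0xAAF725F514C7.

0xAAF725F514C7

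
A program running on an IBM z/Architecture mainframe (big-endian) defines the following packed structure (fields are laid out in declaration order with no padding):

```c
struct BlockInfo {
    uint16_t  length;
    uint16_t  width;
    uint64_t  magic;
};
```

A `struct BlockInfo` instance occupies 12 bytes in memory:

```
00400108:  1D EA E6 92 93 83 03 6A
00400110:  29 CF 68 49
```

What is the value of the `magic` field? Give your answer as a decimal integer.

10629343300027377737

`magic` follows `length` (2 B), `width` (2 B), so it starts at offset 2 + 2 = 4 and occupies 8 bytes.
Bytes at offsets 4..11: 93 83 03 6A 29 CF 68 49.
In big-endian order the high byte comes first in memory.
The bytes are already most-significant first: 0x9383036A29CF6849.
0x9383036A29CF6849 = 10629343300027377737.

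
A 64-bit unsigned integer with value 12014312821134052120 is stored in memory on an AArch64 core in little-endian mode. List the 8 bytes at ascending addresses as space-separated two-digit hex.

12014312821134052120 in hexadecimal, padded to 64 bits, is 0xA6BB69DB341DCB18.
Split into bytes (most-significant first): A6 BB 69 DB 34 1D CB 18.
Little-endian: lowest address holds the least-significant byte.
So at ascending addresses the bytes are 18 CB 1D 34 DB 69 BB A6.

18 CB 1D 34 DB 69 BB A6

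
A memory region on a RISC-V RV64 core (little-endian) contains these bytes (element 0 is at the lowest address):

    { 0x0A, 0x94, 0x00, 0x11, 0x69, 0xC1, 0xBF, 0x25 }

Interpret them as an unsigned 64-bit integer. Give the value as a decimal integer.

2720105356956046346

Little-endian: lowest address holds the least-significant byte.
Reassemble most-significant byte first: 25 BF C1 69 11 00 94 0A → 0x25BFC1691100940A.
0x25BFC1691100940A = 2720105356956046346.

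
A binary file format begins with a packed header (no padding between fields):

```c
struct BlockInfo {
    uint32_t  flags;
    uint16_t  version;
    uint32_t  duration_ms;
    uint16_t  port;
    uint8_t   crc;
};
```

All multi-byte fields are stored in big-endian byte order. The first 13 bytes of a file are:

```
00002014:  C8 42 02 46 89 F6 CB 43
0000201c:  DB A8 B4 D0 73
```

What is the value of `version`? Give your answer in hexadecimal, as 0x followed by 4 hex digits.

0x89F6

`version` follows `flags` (4 bytes), so it starts at byte offset 4 and occupies 2 bytes.
Bytes at offsets 4..5: 89 F6.
In big-endian order the high byte comes first in memory.
The bytes are already most-significant first: 0x89F6.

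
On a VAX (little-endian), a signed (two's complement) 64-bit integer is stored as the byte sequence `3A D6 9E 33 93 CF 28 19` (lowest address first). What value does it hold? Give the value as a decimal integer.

1812927081149814330

In little-endian order the low byte comes first in memory.
Reassemble most-significant byte first: 19 28 CF 93 33 9E D6 3A → 0x1928CF93339ED63A.
0x1928CF93339ED63A = 1812927081149814330.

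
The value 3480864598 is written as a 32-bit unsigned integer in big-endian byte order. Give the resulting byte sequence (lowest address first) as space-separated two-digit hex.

CF 79 C7 56

3480864598 in hexadecimal, padded to 32 bits, is 0xCF79C756.
Split into bytes (most-significant first): CF 79 C7 56.
Big-endian stores the most-significant byte at the lowest address.
So the memory order matches the most-significant-first order: CF 79 C7 56.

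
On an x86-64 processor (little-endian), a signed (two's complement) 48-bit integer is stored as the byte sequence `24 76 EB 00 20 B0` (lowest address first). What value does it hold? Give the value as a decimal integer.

In little-endian order the low byte comes first in memory.
Reassemble most-significant byte first: B0 20 00 EB 76 24 → 0xB02000EB7624.
Top bit is set, so as a signed 48-bit value this is 0xB02000EB7624 − 2^48 = -87823475837404.

-87823475837404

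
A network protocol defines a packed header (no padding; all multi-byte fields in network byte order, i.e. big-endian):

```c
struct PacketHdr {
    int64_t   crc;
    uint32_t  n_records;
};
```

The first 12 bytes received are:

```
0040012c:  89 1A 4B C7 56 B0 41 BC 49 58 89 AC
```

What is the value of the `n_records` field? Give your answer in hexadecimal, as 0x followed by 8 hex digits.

`n_records` follows `crc` (8 bytes), so it starts at byte offset 8 and occupies 4 bytes.
Bytes at offsets 8..11: 49 58 89 AC.
In big-endian order the high byte comes first in memory.
The bytes are already most-significant first: 0x495889AC.

0x495889AC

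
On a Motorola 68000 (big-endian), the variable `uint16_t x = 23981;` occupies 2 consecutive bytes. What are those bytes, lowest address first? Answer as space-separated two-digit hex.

5D AD

23981 in hexadecimal, padded to 16 bits, is 0x5DAD.
Split into bytes (most-significant first): 5D AD.
In big-endian order the high byte comes first in memory.
So the memory order matches the most-significant-first order: 5D AD.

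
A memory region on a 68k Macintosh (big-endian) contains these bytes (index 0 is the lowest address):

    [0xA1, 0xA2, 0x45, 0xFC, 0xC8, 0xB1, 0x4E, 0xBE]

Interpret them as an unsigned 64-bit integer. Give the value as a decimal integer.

11646948538334662334

Big-endian: lowest address holds the most-significant byte.
The bytes are already most-significant first: 0xA1A245FCC8B14EBE.
0xA1A245FCC8B14EBE = 11646948538334662334.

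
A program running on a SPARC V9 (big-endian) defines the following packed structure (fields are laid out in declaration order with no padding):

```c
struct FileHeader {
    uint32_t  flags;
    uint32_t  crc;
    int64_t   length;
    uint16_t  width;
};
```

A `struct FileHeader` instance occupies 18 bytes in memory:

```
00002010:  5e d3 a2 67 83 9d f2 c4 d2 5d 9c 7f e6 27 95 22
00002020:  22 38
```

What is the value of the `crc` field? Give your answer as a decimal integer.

2208166596

`crc` follows `flags` (4 bytes), so it starts at byte offset 4 and occupies 4 bytes.
Bytes at offsets 4..7: 83 9D F2 C4.
Big-endian stores the most-significant byte at the lowest address.
The bytes are already most-significant first: 0x839DF2C4.
0x839DF2C4 = 2208166596.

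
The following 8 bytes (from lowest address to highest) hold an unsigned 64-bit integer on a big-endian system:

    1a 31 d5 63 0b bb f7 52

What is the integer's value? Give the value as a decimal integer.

1887524340220294994

Big-endian stores the most-significant byte at the lowest address.
The bytes are already most-significant first: 0x1A31D5630BBBF752.
0x1A31D5630BBBF752 = 1887524340220294994.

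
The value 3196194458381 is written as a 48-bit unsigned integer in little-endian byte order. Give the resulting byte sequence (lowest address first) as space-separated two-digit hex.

3196194458381 in hexadecimal, padded to 48 bits, is 0x02E82C090B0D.
Split into bytes (most-significant first): 02 E8 2C 09 0B 0D.
Little-endian: lowest address holds the least-significant byte.
So at ascending addresses the bytes are 0D 0B 09 2C E8 02.

0D 0B 09 2C E8 02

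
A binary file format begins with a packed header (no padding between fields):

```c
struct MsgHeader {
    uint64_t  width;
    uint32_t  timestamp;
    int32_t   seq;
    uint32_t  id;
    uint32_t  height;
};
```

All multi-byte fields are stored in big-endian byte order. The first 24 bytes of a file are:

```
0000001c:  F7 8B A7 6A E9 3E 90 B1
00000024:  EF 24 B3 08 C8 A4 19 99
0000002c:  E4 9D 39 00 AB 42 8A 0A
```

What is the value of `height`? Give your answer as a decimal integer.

`height` follows `width` (8 B), `timestamp` (4 B), `seq` (4 B), `id` (4 B), so it starts at offset 8 + 4 + 4 + 4 = 20 and occupies 4 bytes.
Bytes at offsets 20..23: AB 42 8A 0A.
Big-endian stores the most-significant byte at the lowest address.
The bytes are already most-significant first: 0xAB428A0A.
0xAB428A0A = 2873264650.

2873264650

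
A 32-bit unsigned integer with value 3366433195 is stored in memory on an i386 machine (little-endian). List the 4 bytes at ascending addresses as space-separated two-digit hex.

3366433195 in hexadecimal, padded to 32 bits, is 0xC8A7B1AB.
Split into bytes (most-significant first): C8 A7 B1 AB.
Little-endian: lowest address holds the least-significant byte.
So at ascending addresses the bytes are AB B1 A7 C8.

AB B1 A7 C8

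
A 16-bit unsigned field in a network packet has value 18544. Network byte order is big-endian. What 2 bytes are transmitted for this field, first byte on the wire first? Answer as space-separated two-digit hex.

48 70

18544 in hexadecimal, padded to 16 bits, is 0x4870.
Split into bytes (most-significant first): 48 70.
Big-endian stores the most-significant byte at the lowest address.
So the memory order matches the most-significant-first order: 48 70.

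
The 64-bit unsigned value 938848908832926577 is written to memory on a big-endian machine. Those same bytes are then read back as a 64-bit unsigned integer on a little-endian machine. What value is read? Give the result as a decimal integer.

8208865560448337677

938848908832926577 in 64-bit hexadecimal is 0x0D07761BBCBFEB71.
Stored big-endian, the bytes at ascending addresses are 0D 07 76 1B BC BF EB 71.
Read back as little-endian, the first byte is least significant, giving 0x71EBBFBC1B76070D.
0x71EBBFBC1B76070D = 8208865560448337677.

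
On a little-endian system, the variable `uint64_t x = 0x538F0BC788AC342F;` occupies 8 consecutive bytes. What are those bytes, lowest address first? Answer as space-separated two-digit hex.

Split into bytes (most-significant first): 53 8F 0B C7 88 AC 34 2F.
Little-endian stores the least-significant byte at the lowest address.
So at ascending addresses the bytes are 2F 34 AC 88 C7 0B 8F 53.

2F 34 AC 88 C7 0B 8F 53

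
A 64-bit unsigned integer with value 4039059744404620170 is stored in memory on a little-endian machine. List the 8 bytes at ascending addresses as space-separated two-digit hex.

8A 43 D1 0B 70 9F 0D 38

4039059744404620170 in hexadecimal, padded to 64 bits, is 0x380D9F700BD1438A.
Split into bytes (most-significant first): 38 0D 9F 70 0B D1 43 8A.
In little-endian order the low byte comes first in memory.
So at ascending addresses the bytes are 8A 43 D1 0B 70 9F 0D 38.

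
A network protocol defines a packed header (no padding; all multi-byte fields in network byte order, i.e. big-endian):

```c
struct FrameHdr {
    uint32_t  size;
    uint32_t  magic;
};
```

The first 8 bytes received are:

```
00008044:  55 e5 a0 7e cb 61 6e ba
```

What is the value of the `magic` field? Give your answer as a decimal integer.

`magic` follows `size` (4 bytes), so it starts at byte offset 4 and occupies 4 bytes.
Bytes at offsets 4..7: CB 61 6E BA.
In big-endian order the high byte comes first in memory.
The bytes are already most-significant first: 0xCB616EBA.
0xCB616EBA = 3412160186.

3412160186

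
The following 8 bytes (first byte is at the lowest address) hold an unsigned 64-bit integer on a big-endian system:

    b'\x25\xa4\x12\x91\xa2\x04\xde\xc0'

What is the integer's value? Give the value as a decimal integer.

Big-endian stores the most-significant byte at the lowest address.
The bytes are already most-significant first: 0x25A41291A204DEC0.
0x25A41291A204DEC0 = 2712313292281667264.

2712313292281667264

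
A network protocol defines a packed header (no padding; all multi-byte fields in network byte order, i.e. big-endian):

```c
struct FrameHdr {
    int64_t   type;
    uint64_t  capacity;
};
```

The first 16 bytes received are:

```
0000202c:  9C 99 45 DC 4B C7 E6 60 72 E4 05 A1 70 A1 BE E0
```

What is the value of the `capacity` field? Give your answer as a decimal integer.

8278748205951336160

`capacity` follows `type` (8 bytes), so it starts at byte offset 8 and occupies 8 bytes.
Bytes at offsets 8..15: 72 E4 05 A1 70 A1 BE E0.
In big-endian order the high byte comes first in memory.
The bytes are already most-significant first: 0x72E405A170A1BEE0.
0x72E405A170A1BEE0 = 8278748205951336160.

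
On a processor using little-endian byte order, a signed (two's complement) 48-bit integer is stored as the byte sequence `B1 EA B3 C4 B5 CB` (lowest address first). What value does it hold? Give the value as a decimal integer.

Little-endian stores the least-significant byte at the lowest address.
Reassemble most-significant byte first: CB B5 C4 B3 EA B1 → 0xCBB5C4B3EAB1.
Top bit is set, so as a signed 48-bit value this is 0xCBB5C4B3EAB1 − 2^48 = -57493427066191.

-57493427066191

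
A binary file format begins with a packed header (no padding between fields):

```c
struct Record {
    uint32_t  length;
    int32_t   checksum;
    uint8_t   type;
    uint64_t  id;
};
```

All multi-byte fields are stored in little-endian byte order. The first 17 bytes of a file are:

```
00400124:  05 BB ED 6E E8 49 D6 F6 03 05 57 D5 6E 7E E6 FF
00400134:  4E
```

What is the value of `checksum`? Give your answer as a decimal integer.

-153728536

`checksum` follows `length` (4 bytes), so it starts at byte offset 4 and occupies 4 bytes.
Bytes at offsets 4..7: E8 49 D6 F6.
Little-endian: lowest address holds the least-significant byte.
Reassemble most-significant byte first: F6 D6 49 E8 → 0xF6D649E8.
Top bit is set, so as a signed 32-bit value this is 0xF6D649E8 − 2^32 = -153728536.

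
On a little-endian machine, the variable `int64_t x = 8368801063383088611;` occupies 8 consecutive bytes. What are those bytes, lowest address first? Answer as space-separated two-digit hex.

E3 3D DC 32 3A F4 23 74

8368801063383088611 in hexadecimal, padded to 64 bits, is 0x7423F43A32DC3DE3.
Split into bytes (most-significant first): 74 23 F4 3A 32 DC 3D E3.
In little-endian order the low byte comes first in memory.
So at ascending addresses the bytes are E3 3D DC 32 3A F4 23 74.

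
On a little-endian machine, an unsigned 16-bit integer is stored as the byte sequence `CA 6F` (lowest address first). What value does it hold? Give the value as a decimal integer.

Little-endian stores the least-significant byte at the lowest address.
Reassemble most-significant byte first: 6F CA → 0x6FCA.
0x6FCA = 28618.

28618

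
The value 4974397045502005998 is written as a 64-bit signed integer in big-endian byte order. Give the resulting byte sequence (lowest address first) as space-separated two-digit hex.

4974397045502005998 in hexadecimal, padded to 64 bits, is 0x45089BC1E4E652EE.
Split into bytes (most-significant first): 45 08 9B C1 E4 E6 52 EE.
Big-endian stores the most-significant byte at the lowest address.
So the memory order matches the most-significant-first order: 45 08 9B C1 E4 E6 52 EE.

45 08 9B C1 E4 E6 52 EE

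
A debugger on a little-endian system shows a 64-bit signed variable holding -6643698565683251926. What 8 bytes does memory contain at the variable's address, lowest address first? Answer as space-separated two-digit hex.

2A 75 AD B5 5A D7 CC A3

Two's complement of -6643698565683251926 in 64 bits: 6643698565683251926 = 0x5C3328A54A528AD6; invert → 0xA3CCD75AB5AD7529; add 1 → 0xA3CCD75AB5AD752A.
Split into bytes (most-significant first): A3 CC D7 5A B5 AD 75 2A.
Little-endian: lowest address holds the least-significant byte.
So at ascending addresses the bytes are 2A 75 AD B5 5A D7 CC A3.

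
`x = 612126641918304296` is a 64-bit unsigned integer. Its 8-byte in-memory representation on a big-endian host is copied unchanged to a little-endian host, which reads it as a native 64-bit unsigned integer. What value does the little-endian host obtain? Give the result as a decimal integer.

2945379487760875016

612126641918304296 in 64-bit hexadecimal is 0x087EB5F00917E028.
Stored big-endian, the bytes at ascending addresses are 08 7E B5 F0 09 17 E0 28.
Read back as little-endian, the first byte is least significant, giving 0x28E01709F0B57E08.
0x28E01709F0B57E08 = 2945379487760875016.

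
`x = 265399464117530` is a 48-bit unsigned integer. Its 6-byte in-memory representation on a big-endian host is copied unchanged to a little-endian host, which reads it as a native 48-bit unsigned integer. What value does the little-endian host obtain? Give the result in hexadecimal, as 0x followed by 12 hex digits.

0x1A45C82061F1

265399464117530 in 48-bit hexadecimal is 0xF16120C8451A.
Stored big-endian, the bytes at ascending addresses are F1 61 20 C8 45 1A.
Read back as little-endian, the first byte is least significant, giving 0x1A45C82061F1.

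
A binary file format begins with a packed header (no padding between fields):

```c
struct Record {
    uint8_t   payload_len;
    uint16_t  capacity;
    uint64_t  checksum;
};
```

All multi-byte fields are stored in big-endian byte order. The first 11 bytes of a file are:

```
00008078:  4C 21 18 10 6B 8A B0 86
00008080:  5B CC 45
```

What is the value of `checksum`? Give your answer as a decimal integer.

`checksum` follows `payload_len` (1 B), `capacity` (2 B), so it starts at offset 1 + 2 = 3 and occupies 8 bytes.
Bytes at offsets 3..10: 10 6B 8A B0 86 5B CC 45.
In big-endian order the high byte comes first in memory.
The bytes are already most-significant first: 0x106B8AB0865BCC45.
0x106B8AB0865BCC45 = 1183191817887927365.

1183191817887927365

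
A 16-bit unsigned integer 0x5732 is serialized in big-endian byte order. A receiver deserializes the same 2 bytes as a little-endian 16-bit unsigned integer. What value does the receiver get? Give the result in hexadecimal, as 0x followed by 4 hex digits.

0x3257

Stored big-endian, the bytes at ascending addresses are 57 32.
Read back as little-endian, the first byte is least significant, giving 0x3257.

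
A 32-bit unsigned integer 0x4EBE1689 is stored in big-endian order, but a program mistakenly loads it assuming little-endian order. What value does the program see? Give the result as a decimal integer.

2299969102

Stored big-endian, the bytes at ascending addresses are 4E BE 16 89.
Read back as little-endian, the first byte is least significant, giving 0x8916BE4E.
0x8916BE4E = 2299969102.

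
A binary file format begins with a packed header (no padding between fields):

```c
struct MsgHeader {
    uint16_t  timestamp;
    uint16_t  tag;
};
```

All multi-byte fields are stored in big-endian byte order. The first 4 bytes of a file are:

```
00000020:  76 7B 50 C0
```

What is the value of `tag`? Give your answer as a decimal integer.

20672

`tag` follows `timestamp` (2 bytes), so it starts at byte offset 2 and occupies 2 bytes.
Bytes at offsets 2..3: 50 C0.
Big-endian: lowest address holds the most-significant byte.
The bytes are already most-significant first: 0x50C0.
0x50C0 = 20672.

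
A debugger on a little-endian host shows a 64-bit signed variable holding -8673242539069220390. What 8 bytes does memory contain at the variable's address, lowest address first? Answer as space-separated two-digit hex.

DA D9 F8 0F DD 73 A2 87

Two's complement of -8673242539069220390 in 64 bits: 8673242539069220390 = 0x785D8C22F0072626; invert → 0x87A273DD0FF8D9D9; add 1 → 0x87A273DD0FF8D9DA.
Split into bytes (most-significant first): 87 A2 73 DD 0F F8 D9 DA.
Little-endian: lowest address holds the least-significant byte.
So at ascending addresses the bytes are DA D9 F8 0F DD 73 A2 87.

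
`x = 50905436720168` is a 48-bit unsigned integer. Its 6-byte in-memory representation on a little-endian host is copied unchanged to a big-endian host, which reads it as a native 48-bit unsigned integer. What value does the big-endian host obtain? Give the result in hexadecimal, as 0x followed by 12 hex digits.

50905436720168 in 48-bit hexadecimal is 0x2E4C58790C28.
Stored little-endian, the bytes at ascending addresses are 28 0C 79 58 4C 2E.
Read back as big-endian, the last byte is least significant, giving 0x280C79584C2E.

0x280C79584C2E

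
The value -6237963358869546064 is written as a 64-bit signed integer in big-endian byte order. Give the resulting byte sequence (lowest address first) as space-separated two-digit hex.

A9 6E 4D 60 10 AD 9B B0

Two's complement of -6237963358869546064 in 64 bits: 6237963358869546064 = 0x5691B29FEF526450; invert → 0xA96E4D6010AD9BAF; add 1 → 0xA96E4D6010AD9BB0.
Split into bytes (most-significant first): A9 6E 4D 60 10 AD 9B B0.
Big-endian: lowest address holds the most-significant byte.
So the memory order matches the most-significant-first order: A9 6E 4D 60 10 AD 9B B0.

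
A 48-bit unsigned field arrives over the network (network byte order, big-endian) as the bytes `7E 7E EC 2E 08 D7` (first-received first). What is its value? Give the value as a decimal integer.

Big-endian stores the most-significant byte at the lowest address.
The bytes are already most-significant first: 0x7E7EEC2E08D7.
0x7E7EEC2E08D7 = 139083593418967.

139083593418967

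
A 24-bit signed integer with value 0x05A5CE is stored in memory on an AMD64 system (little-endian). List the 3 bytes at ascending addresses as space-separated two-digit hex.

Split into bytes (most-significant first): 05 A5 CE.
In little-endian order the low byte comes first in memory.
So at ascending addresses the bytes are CE A5 05.

CE A5 05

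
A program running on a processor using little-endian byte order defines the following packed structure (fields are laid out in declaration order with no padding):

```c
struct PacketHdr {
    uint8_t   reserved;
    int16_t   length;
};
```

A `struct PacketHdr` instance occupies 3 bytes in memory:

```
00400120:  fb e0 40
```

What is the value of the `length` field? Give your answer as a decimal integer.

`length` follows `reserved` (1 byte), so it starts at byte offset 1 and occupies 2 bytes.
Bytes at offsets 1..2: E0 40.
In little-endian order the low byte comes first in memory.
Reassemble most-significant byte first: 40 E0 → 0x40E0.
0x40E0 = 16608.

16608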